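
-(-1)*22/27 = 22/27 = 0.81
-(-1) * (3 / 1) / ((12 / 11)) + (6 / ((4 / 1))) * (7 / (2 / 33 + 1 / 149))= 210155 / 1324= 158.73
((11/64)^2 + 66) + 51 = 479353/4096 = 117.03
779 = 779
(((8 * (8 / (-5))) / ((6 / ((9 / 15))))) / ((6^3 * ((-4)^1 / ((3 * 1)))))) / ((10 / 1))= 1 / 2250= 0.00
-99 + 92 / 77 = -7531 / 77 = -97.81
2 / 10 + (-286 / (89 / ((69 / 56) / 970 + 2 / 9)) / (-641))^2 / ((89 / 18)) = 192304156356163326889 / 961519561183470592800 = 0.20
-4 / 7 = -0.57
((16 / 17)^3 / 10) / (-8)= -256 / 24565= -0.01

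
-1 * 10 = -10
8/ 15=0.53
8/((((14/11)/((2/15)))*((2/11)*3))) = 484/315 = 1.54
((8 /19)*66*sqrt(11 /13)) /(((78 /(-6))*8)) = -66*sqrt(143) /3211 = -0.25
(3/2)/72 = 1/48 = 0.02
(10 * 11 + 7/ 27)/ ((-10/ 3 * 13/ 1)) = -229/ 90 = -2.54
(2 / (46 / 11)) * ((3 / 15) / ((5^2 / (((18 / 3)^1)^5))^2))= 665127936 / 71875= 9253.95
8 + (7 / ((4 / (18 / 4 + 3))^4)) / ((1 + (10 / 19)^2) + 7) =25093351 / 1359872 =18.45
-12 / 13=-0.92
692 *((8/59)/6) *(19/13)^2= 999248/29913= 33.41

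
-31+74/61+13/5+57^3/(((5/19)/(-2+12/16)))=-1073226603/1220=-879693.94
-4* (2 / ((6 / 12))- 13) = 36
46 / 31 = 1.48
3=3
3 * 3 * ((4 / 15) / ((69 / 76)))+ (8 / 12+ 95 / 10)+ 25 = 37.81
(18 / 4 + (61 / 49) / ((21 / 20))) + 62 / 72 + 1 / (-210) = 6.54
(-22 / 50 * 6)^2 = 6.97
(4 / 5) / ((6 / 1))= 2 / 15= 0.13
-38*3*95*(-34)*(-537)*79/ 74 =-7810498530/ 37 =-211094554.86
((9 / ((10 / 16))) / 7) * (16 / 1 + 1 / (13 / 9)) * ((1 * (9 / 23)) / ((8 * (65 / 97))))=243567 / 97175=2.51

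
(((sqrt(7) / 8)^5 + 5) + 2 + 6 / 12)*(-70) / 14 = -75 / 2 - 245*sqrt(7) / 32768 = -37.52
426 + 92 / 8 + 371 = 1617 / 2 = 808.50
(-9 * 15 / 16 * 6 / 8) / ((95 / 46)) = -1863 / 608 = -3.06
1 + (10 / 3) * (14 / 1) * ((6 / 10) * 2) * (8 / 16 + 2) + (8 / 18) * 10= 1309 / 9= 145.44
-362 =-362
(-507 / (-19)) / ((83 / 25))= 12675 / 1577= 8.04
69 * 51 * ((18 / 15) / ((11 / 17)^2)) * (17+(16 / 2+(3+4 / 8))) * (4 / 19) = 36611676 / 605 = 60515.17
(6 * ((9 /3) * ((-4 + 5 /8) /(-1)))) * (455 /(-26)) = -8505 /8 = -1063.12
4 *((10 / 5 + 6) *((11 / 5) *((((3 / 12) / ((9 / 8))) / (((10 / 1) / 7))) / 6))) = 1232 / 675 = 1.83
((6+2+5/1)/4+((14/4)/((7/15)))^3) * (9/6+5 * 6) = 214263/16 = 13391.44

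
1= 1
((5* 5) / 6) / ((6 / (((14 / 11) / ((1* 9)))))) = 175 / 1782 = 0.10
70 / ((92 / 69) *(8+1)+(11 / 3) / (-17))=3570 / 601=5.94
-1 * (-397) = 397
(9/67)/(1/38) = 342/67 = 5.10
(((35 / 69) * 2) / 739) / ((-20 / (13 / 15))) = -91 / 1529730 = -0.00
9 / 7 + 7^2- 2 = 338 / 7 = 48.29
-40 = -40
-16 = -16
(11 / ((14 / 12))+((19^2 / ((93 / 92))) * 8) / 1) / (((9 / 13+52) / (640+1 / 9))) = 3992888198 / 114669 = 34820.99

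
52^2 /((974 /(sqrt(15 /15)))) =1352 /487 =2.78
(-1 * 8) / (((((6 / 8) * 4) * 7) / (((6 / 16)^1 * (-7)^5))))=2401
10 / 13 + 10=10.77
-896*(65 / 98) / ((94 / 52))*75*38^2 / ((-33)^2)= -3904576000 / 119427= -32694.25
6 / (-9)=-2 / 3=-0.67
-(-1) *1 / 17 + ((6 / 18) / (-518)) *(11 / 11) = 1537 / 26418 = 0.06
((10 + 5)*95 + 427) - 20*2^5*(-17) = 12732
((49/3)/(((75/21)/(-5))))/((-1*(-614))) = -343/9210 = -0.04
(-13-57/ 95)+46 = 162/ 5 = 32.40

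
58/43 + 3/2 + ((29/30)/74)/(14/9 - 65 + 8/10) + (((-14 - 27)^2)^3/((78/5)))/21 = 213043594593852941/14692955004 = 14499710.54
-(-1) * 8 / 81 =8 / 81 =0.10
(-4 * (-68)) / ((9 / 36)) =1088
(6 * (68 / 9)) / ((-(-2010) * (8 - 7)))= 68 / 3015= 0.02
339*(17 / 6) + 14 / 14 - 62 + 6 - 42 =1727 / 2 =863.50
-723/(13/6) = -4338/13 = -333.69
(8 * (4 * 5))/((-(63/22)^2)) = -77440/3969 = -19.51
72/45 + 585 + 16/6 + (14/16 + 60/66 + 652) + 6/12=1641487/1320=1243.55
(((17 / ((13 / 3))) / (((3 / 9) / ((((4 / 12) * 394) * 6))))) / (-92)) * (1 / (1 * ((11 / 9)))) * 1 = -271269 / 3289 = -82.48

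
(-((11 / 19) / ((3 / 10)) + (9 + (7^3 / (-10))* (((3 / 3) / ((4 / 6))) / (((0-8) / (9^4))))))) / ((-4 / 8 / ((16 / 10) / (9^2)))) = 384922013 / 230850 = 1667.41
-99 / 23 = -4.30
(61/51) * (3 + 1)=244/51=4.78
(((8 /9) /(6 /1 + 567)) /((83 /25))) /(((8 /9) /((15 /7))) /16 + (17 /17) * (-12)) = -0.00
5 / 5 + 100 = 101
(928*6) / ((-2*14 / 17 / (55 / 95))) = -1957.17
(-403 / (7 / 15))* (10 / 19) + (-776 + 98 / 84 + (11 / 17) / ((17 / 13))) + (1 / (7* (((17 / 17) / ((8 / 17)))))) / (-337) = -95505747767 / 77719614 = -1228.85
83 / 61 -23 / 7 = -822 / 427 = -1.93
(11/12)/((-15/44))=-121/45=-2.69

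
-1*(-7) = 7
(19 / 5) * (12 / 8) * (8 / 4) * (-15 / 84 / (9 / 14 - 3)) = 19 / 22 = 0.86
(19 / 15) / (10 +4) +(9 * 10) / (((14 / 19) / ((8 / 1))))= 29317 / 30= 977.23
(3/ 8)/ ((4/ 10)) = 15/ 16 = 0.94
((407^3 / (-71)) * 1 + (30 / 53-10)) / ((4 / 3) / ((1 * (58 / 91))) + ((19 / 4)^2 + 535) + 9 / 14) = -34817748769776 / 20544237731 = -1694.77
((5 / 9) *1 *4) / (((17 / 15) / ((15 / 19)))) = 500 / 323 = 1.55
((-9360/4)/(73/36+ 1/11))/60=-15444/839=-18.41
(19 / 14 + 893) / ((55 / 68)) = 425714 / 385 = 1105.75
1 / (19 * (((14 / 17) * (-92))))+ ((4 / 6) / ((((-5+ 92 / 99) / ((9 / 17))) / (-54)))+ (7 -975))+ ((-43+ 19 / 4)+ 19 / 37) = -6209879850897 / 6203333864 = -1001.06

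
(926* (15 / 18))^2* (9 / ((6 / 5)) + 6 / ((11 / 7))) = 444815675 / 66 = 6739631.44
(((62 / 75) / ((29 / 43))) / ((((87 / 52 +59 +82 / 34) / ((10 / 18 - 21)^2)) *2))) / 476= 586690624 / 68773258575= 0.01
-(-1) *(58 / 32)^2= 841 / 256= 3.29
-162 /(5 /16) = -2592 /5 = -518.40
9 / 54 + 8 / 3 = 17 / 6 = 2.83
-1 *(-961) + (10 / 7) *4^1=6767 / 7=966.71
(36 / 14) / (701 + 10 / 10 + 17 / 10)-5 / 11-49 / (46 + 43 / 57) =-2164483732 / 1444027585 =-1.50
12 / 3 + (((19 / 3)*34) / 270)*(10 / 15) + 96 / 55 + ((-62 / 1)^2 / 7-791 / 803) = 3786521759 / 6829515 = 554.43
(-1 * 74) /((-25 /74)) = 5476 /25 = 219.04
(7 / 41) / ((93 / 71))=497 / 3813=0.13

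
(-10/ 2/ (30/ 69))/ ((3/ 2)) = -23/ 3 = -7.67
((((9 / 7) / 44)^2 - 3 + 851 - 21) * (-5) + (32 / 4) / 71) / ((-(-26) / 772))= -5375034035619 / 43779736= -122774.47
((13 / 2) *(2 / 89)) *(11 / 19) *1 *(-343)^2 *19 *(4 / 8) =16823807 / 178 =94515.77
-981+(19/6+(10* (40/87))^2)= -14482441/15138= -956.69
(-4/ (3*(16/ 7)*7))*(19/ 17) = -19/ 204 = -0.09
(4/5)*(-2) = -8/5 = -1.60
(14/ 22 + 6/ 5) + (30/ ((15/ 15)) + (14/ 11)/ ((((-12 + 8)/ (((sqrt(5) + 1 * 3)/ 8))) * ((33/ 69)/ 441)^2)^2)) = 222272122515273621 * sqrt(5)/ 41229056 + 2593174769241108341/ 206145280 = 24634338688.12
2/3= 0.67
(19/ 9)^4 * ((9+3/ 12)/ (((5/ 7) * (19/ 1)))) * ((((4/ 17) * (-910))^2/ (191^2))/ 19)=61941217520/ 69172682049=0.90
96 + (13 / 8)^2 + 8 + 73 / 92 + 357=683647 / 1472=464.43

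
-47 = -47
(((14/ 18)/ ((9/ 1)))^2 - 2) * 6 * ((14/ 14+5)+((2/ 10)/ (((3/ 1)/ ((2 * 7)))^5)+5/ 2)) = -14331969119/ 2657205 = -5393.63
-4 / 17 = -0.24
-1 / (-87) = 1 / 87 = 0.01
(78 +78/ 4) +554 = 1303/ 2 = 651.50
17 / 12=1.42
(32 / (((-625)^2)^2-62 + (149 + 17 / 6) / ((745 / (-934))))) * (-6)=-107280 / 85258483745717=-0.00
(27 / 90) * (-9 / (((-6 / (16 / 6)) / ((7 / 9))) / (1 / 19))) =14 / 285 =0.05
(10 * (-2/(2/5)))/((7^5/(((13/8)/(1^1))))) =-325/67228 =-0.00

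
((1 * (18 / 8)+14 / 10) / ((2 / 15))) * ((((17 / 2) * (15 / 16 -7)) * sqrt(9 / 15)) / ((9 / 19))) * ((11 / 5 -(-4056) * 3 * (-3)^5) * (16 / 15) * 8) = 33813667092767 * sqrt(15) / 2250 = 58204342010.88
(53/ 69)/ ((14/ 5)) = 265/ 966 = 0.27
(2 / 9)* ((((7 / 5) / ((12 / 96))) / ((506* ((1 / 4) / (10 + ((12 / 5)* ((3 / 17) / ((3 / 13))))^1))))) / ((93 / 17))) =225344 / 5294025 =0.04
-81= -81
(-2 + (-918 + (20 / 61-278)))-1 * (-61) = -69337 / 61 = -1136.67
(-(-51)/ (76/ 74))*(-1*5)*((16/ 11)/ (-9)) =25160/ 627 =40.13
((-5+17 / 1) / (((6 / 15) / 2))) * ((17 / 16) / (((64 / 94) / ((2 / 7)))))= 26.75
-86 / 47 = -1.83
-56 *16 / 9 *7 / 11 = -6272 / 99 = -63.35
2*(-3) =-6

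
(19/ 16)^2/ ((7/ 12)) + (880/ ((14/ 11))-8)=307259/ 448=685.85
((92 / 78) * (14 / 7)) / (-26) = -46 / 507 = -0.09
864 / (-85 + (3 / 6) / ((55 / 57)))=-95040 / 9293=-10.23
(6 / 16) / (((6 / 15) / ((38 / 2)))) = 285 / 16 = 17.81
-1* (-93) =93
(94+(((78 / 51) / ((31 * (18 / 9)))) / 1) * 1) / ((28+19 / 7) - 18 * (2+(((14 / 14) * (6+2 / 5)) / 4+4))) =-1734285 / 1956751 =-0.89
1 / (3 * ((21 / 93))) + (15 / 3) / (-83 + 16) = 1972 / 1407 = 1.40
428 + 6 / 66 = 4709 / 11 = 428.09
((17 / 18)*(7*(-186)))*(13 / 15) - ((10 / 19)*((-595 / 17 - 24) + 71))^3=-406697063 / 308655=-1317.64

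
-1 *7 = -7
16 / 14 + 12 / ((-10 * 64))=1259 / 1120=1.12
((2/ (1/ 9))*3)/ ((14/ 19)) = 73.29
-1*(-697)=697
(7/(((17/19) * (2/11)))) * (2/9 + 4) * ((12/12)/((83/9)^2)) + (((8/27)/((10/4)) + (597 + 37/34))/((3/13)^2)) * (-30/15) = -3196432886134/142292295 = -22463.85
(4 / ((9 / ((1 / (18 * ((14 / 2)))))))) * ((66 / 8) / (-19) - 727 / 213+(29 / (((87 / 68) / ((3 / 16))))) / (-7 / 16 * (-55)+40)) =-8962463 / 672004350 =-0.01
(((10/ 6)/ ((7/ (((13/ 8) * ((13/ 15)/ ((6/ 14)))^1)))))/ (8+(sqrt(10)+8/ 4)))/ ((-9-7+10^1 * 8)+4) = 169/ 132192-169 * sqrt(10)/ 1321920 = 0.00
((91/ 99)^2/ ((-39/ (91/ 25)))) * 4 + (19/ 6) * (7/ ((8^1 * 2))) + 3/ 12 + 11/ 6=74173549/ 23522400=3.15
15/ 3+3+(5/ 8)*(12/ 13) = 223/ 26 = 8.58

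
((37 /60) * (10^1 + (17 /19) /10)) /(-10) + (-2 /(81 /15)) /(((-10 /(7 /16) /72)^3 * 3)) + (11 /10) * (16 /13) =4.59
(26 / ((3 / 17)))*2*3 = 884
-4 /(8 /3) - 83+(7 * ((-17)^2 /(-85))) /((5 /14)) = -7557 /50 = -151.14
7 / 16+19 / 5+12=1299 / 80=16.24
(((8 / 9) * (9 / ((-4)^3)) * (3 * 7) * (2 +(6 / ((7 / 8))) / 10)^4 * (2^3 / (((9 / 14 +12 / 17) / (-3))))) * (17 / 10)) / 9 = 459.05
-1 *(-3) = 3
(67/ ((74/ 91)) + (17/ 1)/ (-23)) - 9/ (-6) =70763/ 851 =83.15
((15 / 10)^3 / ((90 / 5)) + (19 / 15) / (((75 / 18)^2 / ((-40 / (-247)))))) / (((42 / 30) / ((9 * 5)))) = 233199 / 36400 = 6.41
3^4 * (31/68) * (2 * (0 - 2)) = -2511/17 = -147.71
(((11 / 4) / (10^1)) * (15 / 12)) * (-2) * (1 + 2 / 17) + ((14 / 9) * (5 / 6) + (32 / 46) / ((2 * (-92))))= 2036245 / 3884976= 0.52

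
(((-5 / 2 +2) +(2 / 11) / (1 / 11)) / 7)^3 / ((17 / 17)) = 0.01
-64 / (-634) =32 / 317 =0.10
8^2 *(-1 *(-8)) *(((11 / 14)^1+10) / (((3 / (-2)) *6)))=-38656 / 63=-613.59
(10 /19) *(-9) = -4.74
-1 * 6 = -6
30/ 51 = 10/ 17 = 0.59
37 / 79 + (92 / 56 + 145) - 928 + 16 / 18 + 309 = -4688333 / 9954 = -471.00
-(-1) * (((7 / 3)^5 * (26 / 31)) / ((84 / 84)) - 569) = -3849295 / 7533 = -510.99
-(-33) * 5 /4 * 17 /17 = 165 /4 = 41.25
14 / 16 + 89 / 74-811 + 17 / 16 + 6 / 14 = -3345995 / 4144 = -807.43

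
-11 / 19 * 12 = -132 / 19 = -6.95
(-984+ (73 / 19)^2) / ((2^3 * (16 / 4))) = -30.29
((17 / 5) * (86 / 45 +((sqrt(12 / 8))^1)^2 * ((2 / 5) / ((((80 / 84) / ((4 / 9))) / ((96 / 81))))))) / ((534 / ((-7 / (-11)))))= 90083 / 9912375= 0.01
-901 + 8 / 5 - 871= -8852 / 5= -1770.40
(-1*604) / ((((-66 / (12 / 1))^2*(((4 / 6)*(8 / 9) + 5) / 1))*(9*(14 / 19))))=-0.54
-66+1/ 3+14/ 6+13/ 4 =-721/ 12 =-60.08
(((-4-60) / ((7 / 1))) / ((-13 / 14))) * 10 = 1280 / 13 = 98.46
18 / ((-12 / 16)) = -24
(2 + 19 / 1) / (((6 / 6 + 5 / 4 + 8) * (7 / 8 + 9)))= 672 / 3239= 0.21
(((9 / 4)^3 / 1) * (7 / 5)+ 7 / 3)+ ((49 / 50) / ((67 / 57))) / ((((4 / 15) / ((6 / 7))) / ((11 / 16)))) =647143 / 32160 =20.12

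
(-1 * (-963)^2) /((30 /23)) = -7109829 /10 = -710982.90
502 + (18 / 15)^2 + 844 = 33686 / 25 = 1347.44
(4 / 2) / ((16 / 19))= 19 / 8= 2.38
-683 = -683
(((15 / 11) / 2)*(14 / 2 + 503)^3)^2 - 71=989791188806241409 / 121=8180092469473069.50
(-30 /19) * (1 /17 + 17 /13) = -9060 /4199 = -2.16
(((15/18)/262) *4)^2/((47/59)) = 1475/7259103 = 0.00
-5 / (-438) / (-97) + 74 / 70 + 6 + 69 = 113097557 / 1487010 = 76.06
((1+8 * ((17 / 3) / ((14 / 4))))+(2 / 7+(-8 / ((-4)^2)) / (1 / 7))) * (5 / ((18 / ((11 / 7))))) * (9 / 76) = 24805 / 44688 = 0.56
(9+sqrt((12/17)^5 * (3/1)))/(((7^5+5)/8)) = 192 * sqrt(17)/2294371+2/467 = 0.00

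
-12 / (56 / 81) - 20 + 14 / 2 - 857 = -12423 / 14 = -887.36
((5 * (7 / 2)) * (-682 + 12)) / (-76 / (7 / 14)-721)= 11725 / 873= 13.43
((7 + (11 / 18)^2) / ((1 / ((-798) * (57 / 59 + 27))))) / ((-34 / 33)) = 961154425 / 6018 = 159713.26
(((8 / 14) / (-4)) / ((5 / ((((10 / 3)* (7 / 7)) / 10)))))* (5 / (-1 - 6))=1 / 147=0.01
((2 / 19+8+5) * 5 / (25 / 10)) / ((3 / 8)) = 1328 / 19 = 69.89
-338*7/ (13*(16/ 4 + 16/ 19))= -1729/ 46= -37.59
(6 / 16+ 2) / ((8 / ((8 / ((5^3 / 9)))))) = 171 / 1000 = 0.17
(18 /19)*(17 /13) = 306 /247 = 1.24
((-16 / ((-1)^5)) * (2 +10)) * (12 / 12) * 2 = 384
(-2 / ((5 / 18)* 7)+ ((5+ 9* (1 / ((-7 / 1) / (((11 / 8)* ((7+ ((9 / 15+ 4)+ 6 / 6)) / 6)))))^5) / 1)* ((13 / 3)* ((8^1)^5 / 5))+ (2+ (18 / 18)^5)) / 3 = 1458912813133 / 31500000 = 46314.69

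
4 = 4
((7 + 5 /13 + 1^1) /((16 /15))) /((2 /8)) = 1635 /52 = 31.44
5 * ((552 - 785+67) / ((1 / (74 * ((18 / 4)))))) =-276390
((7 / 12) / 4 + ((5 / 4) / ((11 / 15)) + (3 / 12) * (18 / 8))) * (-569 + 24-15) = -1351.21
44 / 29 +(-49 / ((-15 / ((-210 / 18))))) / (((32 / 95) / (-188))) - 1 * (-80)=44583563 / 2088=21352.28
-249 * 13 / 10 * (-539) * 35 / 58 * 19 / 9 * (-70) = -2707259555 / 174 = -15558962.96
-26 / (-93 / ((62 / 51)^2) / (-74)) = -238576 / 7803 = -30.57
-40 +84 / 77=-428 / 11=-38.91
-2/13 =-0.15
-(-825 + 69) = 756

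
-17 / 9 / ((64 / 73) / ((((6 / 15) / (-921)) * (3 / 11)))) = 1241 / 4862880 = 0.00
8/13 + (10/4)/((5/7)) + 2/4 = 60/13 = 4.62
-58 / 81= -0.72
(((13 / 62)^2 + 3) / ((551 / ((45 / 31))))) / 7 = 526545 / 459615548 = 0.00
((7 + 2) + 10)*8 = 152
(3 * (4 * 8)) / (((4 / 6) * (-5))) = -144 / 5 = -28.80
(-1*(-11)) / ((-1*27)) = -11 / 27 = -0.41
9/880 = 0.01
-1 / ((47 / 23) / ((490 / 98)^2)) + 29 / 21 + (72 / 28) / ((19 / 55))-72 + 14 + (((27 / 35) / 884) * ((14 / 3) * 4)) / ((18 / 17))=-61.39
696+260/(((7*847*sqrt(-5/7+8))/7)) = 260*sqrt(357)/43197+696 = 696.11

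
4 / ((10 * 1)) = 2 / 5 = 0.40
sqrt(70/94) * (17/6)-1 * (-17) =17 * sqrt(1645)/282 + 17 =19.45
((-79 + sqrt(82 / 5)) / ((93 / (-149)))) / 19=11771 / 1767 - 149*sqrt(410) / 8835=6.32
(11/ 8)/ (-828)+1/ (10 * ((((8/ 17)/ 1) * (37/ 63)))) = 441359/ 1225440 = 0.36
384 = 384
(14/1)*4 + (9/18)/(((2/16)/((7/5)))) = 308/5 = 61.60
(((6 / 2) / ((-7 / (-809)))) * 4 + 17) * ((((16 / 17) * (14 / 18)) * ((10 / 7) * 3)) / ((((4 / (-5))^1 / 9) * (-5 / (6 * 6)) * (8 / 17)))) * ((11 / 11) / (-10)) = -530658 / 7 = -75808.29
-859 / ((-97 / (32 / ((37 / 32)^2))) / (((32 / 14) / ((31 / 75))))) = 33777254400 / 28816081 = 1172.17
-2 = -2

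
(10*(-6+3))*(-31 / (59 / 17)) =15810 / 59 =267.97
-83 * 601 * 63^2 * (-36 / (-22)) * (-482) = 1717723299852 / 11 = 156156663622.91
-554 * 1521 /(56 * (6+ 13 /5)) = -2106585 /1204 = -1749.66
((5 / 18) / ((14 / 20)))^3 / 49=15625 / 12252303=0.00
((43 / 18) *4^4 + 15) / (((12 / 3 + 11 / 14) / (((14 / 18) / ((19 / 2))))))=1105244 / 103113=10.72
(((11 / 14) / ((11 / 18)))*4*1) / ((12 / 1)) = 0.43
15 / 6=5 / 2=2.50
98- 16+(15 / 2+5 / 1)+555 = 1299 / 2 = 649.50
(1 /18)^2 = 1 /324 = 0.00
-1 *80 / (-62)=40 / 31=1.29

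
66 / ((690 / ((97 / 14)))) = 1067 / 1610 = 0.66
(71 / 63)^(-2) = 3969 / 5041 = 0.79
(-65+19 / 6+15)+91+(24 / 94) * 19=13823 / 282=49.02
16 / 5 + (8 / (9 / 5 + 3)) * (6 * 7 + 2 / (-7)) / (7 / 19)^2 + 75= 3037639 / 5145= 590.41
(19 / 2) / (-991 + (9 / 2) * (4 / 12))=-0.01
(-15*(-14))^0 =1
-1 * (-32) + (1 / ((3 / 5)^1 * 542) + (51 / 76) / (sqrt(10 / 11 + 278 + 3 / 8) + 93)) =728384030701 / 22754512290-51 * sqrt(540694) / 27988330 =32.01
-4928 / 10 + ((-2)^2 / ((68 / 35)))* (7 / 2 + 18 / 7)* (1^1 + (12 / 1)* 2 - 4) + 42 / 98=-16091 / 70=-229.87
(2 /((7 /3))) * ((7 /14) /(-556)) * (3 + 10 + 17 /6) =-95 /7784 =-0.01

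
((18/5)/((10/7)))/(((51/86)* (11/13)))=23478/4675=5.02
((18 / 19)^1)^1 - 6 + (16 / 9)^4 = 615328 / 124659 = 4.94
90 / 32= 45 / 16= 2.81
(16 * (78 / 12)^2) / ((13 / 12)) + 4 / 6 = 1874 / 3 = 624.67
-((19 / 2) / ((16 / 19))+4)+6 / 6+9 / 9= -425 / 32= -13.28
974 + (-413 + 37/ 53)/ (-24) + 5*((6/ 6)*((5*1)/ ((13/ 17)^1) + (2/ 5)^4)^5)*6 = 275177592147497155453024573/ 750676307678222656250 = 366572.90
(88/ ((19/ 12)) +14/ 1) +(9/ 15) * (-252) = -81.62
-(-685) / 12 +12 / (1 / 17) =3133 / 12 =261.08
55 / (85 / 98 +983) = 5390 / 96419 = 0.06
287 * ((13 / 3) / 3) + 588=9023 / 9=1002.56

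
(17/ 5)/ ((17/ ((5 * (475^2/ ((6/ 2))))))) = 225625/ 3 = 75208.33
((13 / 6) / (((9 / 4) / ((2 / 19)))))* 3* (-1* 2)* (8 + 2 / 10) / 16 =-533 / 1710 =-0.31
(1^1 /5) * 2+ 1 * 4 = 22 /5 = 4.40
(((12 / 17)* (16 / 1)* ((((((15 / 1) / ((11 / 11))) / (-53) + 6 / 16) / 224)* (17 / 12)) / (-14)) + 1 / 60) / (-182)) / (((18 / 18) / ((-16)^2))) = -80764 / 3544905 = -0.02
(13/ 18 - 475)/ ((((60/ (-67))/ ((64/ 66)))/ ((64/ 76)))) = 432.47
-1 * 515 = -515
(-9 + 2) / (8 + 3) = -7 / 11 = -0.64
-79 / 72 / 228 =-79 / 16416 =-0.00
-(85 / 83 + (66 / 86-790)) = 2813116 / 3569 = 788.21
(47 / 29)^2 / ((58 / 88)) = 97196 / 24389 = 3.99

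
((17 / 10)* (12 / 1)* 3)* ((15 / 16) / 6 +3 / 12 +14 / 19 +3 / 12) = 129591 / 1520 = 85.26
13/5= 2.60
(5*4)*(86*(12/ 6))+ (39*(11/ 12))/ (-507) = 3439.93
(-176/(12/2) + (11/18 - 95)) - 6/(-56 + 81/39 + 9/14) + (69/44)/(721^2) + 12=-222794615241685/1996195678092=-111.61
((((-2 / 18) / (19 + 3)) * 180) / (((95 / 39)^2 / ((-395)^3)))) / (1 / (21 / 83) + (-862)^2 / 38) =787407934950 / 1630939651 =482.79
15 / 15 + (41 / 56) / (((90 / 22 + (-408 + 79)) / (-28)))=1.06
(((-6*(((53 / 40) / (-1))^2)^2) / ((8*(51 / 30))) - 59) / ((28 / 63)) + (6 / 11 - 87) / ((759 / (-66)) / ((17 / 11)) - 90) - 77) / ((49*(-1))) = 537773829703241 / 124342349824000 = 4.32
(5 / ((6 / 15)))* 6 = 75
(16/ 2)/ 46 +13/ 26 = 31/ 46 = 0.67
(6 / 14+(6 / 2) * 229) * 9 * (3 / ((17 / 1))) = 1091.80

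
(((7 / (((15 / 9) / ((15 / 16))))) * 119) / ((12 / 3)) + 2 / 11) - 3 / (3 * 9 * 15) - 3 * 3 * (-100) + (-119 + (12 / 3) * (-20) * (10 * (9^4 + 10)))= -499520896139 / 95040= -5255901.68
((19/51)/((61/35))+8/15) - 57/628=0.66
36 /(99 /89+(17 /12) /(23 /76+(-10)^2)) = 36636138 /1146389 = 31.96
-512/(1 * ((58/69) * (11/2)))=-35328/319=-110.75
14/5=2.80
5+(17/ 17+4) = 10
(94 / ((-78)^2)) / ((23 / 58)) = 1363 / 34983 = 0.04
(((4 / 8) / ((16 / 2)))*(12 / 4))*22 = 33 / 8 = 4.12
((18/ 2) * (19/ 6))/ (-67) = -57/ 134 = -0.43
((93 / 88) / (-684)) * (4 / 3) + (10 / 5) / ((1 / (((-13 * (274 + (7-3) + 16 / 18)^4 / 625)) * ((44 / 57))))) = -194265642.87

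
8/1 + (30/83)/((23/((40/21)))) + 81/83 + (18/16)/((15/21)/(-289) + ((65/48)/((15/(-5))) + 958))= 33573977037483/3727537772203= 9.01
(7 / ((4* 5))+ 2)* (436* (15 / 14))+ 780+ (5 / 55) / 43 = 12434711 / 6622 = 1877.79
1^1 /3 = 1 /3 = 0.33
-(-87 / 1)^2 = -7569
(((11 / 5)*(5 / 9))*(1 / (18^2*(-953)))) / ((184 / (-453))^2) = -250811 / 10453784832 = -0.00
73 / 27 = 2.70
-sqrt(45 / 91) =-3 *sqrt(455) / 91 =-0.70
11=11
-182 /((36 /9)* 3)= -91 /6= -15.17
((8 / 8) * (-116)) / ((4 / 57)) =-1653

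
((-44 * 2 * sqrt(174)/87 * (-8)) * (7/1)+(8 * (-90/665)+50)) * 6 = 39036/133+9856 * sqrt(174)/29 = 4776.59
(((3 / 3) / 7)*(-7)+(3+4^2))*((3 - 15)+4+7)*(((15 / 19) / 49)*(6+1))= -2.03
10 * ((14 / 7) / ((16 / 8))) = 10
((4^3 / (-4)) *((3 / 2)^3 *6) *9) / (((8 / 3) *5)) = -2187 / 10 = -218.70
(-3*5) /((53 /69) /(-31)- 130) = 32085 /278123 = 0.12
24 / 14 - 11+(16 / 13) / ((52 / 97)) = -6.99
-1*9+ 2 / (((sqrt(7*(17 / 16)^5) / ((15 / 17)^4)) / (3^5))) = -9+ 25194240000*sqrt(119) / 2872370711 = 86.68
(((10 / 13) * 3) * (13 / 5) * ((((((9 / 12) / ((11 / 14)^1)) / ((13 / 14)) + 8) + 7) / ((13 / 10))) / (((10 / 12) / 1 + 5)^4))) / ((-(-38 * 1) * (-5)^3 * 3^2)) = -1980288 / 1325089390625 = -0.00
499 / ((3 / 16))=7984 / 3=2661.33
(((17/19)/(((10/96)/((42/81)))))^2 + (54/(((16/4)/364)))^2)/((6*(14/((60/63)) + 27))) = 17652364661764/182902455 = 96512.45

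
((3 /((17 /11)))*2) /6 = 11 /17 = 0.65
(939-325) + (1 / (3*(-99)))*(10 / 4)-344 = 269.99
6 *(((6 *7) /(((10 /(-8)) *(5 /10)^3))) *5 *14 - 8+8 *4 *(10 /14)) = -789648 /7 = -112806.86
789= 789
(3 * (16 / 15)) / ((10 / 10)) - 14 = -54 / 5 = -10.80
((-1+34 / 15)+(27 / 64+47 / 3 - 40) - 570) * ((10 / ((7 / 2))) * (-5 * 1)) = 406385 / 48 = 8466.35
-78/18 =-13/3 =-4.33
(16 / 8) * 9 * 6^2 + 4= 652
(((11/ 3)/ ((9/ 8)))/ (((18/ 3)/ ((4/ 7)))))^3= 5451776/ 182284263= 0.03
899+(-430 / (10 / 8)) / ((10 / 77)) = -8749 / 5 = -1749.80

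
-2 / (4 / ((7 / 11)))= -0.32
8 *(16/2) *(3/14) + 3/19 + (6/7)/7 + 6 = 18615/931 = 19.99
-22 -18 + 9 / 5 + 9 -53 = -411 / 5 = -82.20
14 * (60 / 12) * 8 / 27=560 / 27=20.74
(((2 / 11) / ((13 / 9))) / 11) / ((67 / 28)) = 504 / 105391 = 0.00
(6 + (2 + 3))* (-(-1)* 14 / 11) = 14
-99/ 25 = -3.96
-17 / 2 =-8.50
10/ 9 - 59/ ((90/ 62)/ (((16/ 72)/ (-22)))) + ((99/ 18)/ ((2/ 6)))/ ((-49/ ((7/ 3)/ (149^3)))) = 313944158789/ 206316779130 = 1.52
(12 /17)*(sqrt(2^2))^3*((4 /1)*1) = 384 /17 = 22.59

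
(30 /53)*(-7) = -210 /53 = -3.96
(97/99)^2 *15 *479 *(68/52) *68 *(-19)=-494948966020/42471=-11653810.04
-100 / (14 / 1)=-50 / 7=-7.14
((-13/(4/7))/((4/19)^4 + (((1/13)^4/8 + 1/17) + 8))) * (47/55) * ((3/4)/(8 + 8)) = -811890088114287/7181532321935840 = -0.11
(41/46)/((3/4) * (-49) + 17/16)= -328/13133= -0.02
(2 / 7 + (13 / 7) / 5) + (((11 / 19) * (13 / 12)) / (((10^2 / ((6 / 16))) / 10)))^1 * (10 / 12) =172813 / 255360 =0.68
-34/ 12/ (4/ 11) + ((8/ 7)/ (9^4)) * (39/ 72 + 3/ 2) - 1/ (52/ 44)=-17681167/ 2047032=-8.64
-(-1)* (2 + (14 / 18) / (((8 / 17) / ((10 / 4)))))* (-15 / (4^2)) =-4415 / 768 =-5.75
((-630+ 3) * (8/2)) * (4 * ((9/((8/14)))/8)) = -39501/2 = -19750.50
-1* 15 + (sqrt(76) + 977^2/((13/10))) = 2* sqrt(19) + 9545095/13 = 734246.79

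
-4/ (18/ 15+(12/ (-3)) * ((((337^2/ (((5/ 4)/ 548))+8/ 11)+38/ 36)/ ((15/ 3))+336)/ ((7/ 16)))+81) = 69300/ 1577356274093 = 0.00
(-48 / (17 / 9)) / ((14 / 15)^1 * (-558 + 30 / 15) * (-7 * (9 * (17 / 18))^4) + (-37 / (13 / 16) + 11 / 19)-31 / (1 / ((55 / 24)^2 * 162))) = -51217920 / 38165144716529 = -0.00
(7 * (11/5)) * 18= 1386/5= 277.20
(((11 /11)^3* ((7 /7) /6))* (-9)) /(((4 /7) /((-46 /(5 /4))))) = 483 /5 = 96.60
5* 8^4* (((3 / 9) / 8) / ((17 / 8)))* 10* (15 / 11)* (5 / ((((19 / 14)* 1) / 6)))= 430080000 / 3553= 121047.00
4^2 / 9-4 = -20 / 9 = -2.22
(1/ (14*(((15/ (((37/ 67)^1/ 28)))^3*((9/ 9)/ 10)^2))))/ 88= 50653/ 274525687054080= 0.00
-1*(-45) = 45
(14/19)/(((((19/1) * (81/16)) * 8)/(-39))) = -0.04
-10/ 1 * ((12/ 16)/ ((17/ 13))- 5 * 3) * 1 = 4905/ 34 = 144.26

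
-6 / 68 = -3 / 34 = -0.09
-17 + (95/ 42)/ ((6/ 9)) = -381/ 28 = -13.61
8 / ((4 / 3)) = 6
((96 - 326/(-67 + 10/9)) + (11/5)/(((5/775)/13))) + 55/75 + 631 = 5165.68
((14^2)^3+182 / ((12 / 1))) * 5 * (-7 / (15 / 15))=-1581205745 / 6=-263534290.83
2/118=1/59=0.02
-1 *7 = -7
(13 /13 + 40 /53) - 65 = -3352 /53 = -63.25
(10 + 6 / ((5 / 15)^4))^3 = 122023936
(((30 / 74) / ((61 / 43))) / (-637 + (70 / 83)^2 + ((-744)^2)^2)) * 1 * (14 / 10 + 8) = 13922669 / 1588028273449249669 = 0.00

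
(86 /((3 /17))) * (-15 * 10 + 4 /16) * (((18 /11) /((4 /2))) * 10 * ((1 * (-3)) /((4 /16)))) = 78816420 /11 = 7165129.09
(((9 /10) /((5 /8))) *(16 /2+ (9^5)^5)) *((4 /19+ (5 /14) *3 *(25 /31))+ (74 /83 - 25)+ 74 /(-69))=-4903603464122269519104681141530778 /196770175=-24920460959707280430607340.00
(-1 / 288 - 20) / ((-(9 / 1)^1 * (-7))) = -823 / 2592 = -0.32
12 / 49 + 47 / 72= 3167 / 3528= 0.90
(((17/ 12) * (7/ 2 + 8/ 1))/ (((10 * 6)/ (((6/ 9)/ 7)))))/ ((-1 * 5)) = -391/ 75600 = -0.01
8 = 8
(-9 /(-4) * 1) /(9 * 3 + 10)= 9 /148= 0.06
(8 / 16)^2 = 1 / 4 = 0.25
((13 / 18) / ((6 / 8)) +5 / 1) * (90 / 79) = 1610 / 237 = 6.79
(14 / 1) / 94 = 7 / 47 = 0.15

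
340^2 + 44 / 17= 1965244 / 17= 115602.59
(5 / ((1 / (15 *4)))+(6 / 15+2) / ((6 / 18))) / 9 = 512 / 15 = 34.13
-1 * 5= -5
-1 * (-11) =11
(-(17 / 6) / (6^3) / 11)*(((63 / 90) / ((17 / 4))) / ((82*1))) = -7 / 2922480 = -0.00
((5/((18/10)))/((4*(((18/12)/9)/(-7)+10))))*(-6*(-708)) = 123900/419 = 295.70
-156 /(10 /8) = -624 /5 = -124.80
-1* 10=-10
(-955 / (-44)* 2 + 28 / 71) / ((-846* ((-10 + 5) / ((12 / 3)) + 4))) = -22807 / 1211331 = -0.02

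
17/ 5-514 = -2553/ 5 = -510.60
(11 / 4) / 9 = 11 / 36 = 0.31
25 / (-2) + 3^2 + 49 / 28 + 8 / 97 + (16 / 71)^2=-3162199 / 1955908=-1.62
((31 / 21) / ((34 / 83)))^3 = 17034106517 / 363994344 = 46.80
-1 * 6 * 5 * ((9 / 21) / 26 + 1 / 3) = -955 / 91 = -10.49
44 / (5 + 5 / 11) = 121 / 15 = 8.07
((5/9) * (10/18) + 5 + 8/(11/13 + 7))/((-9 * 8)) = -4357/49572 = -0.09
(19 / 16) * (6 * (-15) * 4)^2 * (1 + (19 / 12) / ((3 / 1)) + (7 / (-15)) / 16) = 922545 / 4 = 230636.25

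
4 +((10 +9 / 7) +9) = 170 / 7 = 24.29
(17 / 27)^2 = 289 / 729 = 0.40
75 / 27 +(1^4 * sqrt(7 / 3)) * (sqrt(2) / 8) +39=sqrt(42) / 24 +376 / 9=42.05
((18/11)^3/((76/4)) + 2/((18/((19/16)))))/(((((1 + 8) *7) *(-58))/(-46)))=30366877/6653232432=0.00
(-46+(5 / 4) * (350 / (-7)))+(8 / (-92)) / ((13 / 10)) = -108.57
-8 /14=-4 /7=-0.57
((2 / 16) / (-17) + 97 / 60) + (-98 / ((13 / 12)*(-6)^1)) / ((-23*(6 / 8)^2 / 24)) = -16078223 / 609960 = -26.36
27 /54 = 1 /2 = 0.50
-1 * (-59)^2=-3481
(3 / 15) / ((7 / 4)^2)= 16 / 245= 0.07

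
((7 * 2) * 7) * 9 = 882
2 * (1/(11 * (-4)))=-1/22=-0.05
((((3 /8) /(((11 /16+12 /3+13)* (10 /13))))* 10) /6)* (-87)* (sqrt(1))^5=-1131 /283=-4.00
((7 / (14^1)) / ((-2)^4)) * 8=1 / 4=0.25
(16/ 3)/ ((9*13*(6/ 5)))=40/ 1053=0.04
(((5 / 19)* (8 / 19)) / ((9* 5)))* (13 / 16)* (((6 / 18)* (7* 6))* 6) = 0.17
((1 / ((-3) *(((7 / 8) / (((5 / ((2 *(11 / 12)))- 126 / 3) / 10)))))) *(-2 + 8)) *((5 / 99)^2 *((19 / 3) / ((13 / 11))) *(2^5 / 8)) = 48640 / 99099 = 0.49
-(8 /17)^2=-64 /289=-0.22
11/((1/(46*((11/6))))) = 2783/3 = 927.67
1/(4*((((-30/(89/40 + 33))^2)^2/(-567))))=-27589384542727/102400000000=-269.43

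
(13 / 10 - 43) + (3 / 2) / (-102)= -14183 / 340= -41.71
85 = 85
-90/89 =-1.01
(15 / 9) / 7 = 5 / 21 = 0.24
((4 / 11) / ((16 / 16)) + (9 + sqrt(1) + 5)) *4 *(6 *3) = 12168 / 11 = 1106.18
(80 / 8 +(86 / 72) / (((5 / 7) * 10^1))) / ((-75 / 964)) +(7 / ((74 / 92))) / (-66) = -1796901437 / 13736250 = -130.81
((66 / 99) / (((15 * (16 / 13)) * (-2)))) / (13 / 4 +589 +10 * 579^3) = -13 / 1397553107220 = -0.00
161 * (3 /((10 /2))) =96.60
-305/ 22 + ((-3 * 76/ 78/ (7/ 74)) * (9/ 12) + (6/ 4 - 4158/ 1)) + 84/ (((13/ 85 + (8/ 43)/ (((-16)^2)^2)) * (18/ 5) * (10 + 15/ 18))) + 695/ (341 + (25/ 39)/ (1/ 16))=-37475627657503538/ 8970873152241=-4177.48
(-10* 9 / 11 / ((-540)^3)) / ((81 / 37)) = 37 / 1558893600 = 0.00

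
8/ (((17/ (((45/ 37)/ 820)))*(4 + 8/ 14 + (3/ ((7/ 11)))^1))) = 126/ 1676285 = 0.00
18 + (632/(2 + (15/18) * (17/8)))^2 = 920862594/32761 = 28108.50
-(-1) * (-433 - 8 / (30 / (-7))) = -6467 / 15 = -431.13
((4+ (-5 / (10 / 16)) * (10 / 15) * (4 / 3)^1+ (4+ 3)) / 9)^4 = 1500625 / 43046721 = 0.03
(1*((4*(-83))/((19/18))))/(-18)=332/19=17.47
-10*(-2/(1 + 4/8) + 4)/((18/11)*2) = -220/27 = -8.15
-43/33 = -1.30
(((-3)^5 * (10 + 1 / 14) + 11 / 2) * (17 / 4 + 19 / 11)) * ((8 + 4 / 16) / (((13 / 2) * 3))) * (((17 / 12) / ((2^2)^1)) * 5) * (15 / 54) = -1910570075 / 628992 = -3037.51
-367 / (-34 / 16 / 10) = 29360 / 17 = 1727.06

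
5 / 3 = 1.67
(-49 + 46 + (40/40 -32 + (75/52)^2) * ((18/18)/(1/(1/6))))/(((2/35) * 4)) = -4440485/129792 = -34.21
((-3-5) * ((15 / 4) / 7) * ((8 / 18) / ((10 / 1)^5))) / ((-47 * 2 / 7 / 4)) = 1 / 176250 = 0.00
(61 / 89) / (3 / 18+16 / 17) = 6222 / 10057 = 0.62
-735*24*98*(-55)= 95079600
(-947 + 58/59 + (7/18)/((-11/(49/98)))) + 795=-3528773/23364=-151.03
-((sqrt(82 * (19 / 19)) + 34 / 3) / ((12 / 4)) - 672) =6014 / 9 - sqrt(82) / 3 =665.20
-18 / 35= -0.51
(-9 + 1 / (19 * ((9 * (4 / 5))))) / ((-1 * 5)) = 6151 / 3420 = 1.80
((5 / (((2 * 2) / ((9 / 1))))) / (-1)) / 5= -2.25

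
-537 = -537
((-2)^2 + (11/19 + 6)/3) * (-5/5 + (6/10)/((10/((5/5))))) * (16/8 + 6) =-66364/1425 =-46.57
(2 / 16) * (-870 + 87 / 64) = -55593 / 512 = -108.58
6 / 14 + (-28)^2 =5491 / 7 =784.43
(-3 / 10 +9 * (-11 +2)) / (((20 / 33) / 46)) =-6170.67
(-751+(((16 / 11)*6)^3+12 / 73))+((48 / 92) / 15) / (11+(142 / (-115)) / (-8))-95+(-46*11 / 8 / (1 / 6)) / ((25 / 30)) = -1586657211431 / 2492716765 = -636.52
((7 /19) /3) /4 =7 /228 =0.03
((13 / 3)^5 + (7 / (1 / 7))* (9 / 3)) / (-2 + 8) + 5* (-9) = 170702 / 729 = 234.16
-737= -737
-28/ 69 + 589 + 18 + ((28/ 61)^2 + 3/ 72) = 415485997/ 684664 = 606.85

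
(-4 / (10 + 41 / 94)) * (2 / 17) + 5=82633 / 16677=4.95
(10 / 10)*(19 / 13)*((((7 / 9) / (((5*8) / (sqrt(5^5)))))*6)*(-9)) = -1995*sqrt(5) / 52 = -85.79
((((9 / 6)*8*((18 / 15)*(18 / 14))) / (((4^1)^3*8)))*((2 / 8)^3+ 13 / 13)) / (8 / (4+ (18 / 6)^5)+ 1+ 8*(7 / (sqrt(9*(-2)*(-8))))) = 780273 / 121081856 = 0.01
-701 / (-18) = 38.94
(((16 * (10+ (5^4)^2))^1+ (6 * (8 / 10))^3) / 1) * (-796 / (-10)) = 310950961952 / 625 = 497521539.12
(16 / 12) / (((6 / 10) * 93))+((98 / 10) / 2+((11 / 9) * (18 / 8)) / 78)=2158421 / 435240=4.96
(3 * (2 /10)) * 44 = 132 /5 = 26.40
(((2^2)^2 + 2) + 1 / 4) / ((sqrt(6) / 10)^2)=1825 / 6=304.17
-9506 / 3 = -3168.67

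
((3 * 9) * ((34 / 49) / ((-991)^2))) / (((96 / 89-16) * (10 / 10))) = -40851 / 31952987416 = -0.00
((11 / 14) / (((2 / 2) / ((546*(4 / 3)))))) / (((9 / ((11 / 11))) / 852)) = 162448 / 3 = 54149.33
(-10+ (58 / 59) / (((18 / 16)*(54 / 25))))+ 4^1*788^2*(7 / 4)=62317181326 / 14337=4346598.40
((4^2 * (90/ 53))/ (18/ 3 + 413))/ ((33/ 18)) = 8640/ 244277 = 0.04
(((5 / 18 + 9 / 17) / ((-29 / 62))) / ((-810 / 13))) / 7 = 99541 / 25157790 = 0.00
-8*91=-728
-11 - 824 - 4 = -839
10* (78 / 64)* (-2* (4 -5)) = 195 / 8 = 24.38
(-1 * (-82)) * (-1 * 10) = -820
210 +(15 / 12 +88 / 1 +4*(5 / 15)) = 3607 / 12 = 300.58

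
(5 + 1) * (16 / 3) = 32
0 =0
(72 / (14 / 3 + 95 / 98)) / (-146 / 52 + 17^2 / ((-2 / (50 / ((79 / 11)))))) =-43479072 / 3433497869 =-0.01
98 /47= 2.09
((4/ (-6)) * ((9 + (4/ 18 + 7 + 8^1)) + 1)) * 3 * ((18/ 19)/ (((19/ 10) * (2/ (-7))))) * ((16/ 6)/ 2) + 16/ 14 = 898504/ 7581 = 118.52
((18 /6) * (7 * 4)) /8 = 21 /2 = 10.50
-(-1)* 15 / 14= 15 / 14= 1.07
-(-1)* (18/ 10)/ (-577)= -9/ 2885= -0.00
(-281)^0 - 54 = -53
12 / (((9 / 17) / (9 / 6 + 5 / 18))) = 1088 / 27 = 40.30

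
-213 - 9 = -222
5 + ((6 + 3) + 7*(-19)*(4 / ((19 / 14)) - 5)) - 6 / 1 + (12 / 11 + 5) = 3158 / 11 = 287.09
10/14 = 5/7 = 0.71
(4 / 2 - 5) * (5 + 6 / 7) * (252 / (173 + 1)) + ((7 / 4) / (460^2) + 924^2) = 20955819542603 / 24545600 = 853750.55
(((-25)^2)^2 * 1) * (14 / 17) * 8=43750000 / 17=2573529.41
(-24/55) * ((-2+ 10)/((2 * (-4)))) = 0.44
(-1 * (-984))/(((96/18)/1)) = 369/2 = 184.50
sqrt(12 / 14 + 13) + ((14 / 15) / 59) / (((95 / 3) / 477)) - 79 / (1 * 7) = -2167229 / 196175 + sqrt(679) / 7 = -7.32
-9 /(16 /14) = -63 /8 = -7.88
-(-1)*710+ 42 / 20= 7121 / 10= 712.10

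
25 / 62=0.40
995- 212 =783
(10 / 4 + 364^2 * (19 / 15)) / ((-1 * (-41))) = 122803 / 30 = 4093.43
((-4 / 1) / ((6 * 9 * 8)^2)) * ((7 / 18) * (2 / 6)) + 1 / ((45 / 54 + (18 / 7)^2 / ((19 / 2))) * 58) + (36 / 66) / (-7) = -3203382117137 / 48061839805056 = -0.07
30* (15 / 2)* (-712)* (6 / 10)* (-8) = 768960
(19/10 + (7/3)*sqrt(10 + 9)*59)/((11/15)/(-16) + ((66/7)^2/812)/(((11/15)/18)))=4535832/6305783 + 328648880*sqrt(19)/6305783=227.90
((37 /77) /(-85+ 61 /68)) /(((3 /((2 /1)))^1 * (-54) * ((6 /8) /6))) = 20128 /35669403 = 0.00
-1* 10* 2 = -20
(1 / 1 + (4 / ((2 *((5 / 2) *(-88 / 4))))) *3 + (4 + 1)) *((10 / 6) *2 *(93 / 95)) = 20088 / 1045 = 19.22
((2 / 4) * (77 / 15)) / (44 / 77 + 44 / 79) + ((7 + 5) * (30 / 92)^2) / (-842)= 9476853929 / 4169112480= 2.27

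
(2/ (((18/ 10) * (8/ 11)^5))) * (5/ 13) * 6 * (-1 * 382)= -769018525/ 159744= -4814.07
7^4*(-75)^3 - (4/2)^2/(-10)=-5064609373/5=-1012921874.60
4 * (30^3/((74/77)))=4158000/37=112378.38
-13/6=-2.17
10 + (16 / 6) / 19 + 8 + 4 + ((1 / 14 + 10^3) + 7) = 1029.21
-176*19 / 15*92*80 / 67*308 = -1516089344 / 201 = -7542733.05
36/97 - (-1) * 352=34180/97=352.37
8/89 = 0.09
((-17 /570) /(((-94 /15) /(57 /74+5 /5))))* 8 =2227 /33041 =0.07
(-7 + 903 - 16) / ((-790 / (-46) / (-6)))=-24288 / 79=-307.44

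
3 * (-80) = -240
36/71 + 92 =6568/71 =92.51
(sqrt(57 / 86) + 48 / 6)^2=(sqrt(4902) + 688)^2 / 7396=77.69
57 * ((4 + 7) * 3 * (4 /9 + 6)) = 12122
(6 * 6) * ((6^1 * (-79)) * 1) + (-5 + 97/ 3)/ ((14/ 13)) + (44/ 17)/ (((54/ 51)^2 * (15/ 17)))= -144891202/ 8505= -17036.00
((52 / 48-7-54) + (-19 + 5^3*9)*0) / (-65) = 719 / 780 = 0.92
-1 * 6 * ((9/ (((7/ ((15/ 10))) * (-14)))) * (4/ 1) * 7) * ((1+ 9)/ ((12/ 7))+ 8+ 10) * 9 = 34749/ 7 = 4964.14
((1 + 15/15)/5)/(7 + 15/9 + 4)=3/95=0.03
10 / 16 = 0.62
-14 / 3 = -4.67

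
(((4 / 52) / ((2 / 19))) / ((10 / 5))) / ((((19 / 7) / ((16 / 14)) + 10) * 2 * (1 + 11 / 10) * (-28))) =-0.00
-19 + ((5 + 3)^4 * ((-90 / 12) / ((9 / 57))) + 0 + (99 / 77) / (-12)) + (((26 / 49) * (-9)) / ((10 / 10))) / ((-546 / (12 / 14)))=-1868737673 / 9604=-194579.10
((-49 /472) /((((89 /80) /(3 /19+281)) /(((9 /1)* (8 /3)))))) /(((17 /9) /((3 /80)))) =-21202398 /1696073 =-12.50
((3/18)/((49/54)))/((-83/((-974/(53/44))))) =385704/215551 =1.79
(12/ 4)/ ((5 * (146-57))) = 3/ 445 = 0.01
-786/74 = -393/37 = -10.62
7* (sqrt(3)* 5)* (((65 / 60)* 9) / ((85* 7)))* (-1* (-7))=273* sqrt(3) / 68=6.95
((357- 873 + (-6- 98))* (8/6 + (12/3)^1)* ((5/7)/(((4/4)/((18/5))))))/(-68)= 14880/119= 125.04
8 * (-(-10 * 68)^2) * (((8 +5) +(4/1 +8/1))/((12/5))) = -115600000/3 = -38533333.33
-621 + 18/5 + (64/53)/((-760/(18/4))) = -621729/1007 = -617.41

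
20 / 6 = 10 / 3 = 3.33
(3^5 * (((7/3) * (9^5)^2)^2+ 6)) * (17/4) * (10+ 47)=15585969068860014984220389/4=3896492267215003746055097.00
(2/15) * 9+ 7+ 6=71/5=14.20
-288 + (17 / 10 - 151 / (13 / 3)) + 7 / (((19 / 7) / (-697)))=-5233121 / 2470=-2118.67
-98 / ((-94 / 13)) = 637 / 47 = 13.55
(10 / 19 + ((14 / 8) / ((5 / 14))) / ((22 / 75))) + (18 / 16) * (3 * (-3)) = 11881 / 1672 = 7.11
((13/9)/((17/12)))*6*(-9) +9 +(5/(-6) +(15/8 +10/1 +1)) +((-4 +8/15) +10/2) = -22089/680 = -32.48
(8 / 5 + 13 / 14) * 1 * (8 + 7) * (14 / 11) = 48.27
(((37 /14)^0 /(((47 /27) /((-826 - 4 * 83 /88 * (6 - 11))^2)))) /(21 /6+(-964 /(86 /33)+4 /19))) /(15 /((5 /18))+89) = -772827381099 /108136655770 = -7.15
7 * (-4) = -28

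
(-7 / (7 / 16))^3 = -4096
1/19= 0.05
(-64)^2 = 4096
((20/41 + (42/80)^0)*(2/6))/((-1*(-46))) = 61/5658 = 0.01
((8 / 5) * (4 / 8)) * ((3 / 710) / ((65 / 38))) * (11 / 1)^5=36719628 / 115375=318.26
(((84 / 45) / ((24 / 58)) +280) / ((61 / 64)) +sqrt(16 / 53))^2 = 6555136 * sqrt(53) / 145485 +35584492792592 / 399356325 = 89432.64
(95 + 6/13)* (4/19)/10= 2482/1235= 2.01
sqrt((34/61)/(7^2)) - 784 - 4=-788 + sqrt(2074)/427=-787.89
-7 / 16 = -0.44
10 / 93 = 0.11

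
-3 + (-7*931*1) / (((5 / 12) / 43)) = -3362787 / 5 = -672557.40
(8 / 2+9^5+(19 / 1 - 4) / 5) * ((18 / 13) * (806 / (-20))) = -16476624 / 5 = -3295324.80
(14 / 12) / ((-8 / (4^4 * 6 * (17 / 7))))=-544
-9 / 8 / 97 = -9 / 776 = -0.01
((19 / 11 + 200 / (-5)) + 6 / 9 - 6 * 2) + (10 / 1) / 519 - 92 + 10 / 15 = -268171 / 1903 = -140.92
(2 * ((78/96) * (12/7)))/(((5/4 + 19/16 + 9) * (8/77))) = 143/61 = 2.34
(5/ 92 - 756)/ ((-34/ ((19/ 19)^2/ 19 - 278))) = -21604571/ 3496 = -6179.80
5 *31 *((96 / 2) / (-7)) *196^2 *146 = -5961285120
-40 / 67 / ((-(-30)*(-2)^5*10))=1 / 16080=0.00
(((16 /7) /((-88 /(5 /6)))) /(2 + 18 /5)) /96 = -25 /620928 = -0.00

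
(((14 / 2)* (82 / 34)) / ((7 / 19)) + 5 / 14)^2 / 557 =120802081 / 31550708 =3.83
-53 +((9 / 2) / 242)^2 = -12415487 / 234256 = -53.00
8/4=2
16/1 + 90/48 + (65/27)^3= 31.83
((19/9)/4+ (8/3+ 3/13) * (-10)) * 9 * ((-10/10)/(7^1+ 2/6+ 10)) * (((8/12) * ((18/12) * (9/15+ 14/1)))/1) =2915547/13520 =215.65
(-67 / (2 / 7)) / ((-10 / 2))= 469 / 10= 46.90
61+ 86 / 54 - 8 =1474 / 27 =54.59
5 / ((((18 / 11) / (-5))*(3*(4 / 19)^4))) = -35838275 / 13824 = -2592.47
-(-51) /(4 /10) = 255 /2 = 127.50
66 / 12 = 5.50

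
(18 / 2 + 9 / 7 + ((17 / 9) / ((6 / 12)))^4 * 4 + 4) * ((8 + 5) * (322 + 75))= 196497374788 / 45927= 4278471.81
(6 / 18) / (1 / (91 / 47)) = 91 / 141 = 0.65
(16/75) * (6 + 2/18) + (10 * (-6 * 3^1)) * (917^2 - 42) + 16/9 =-20432581684/135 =-151352456.92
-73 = -73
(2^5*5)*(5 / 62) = 400 / 31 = 12.90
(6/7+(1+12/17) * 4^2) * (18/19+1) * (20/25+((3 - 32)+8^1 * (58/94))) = -19360990/15181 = -1275.34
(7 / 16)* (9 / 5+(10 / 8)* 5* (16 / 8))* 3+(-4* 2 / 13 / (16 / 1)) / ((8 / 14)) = 18.70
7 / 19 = 0.37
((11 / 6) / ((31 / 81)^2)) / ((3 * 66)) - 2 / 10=-2629 / 19220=-0.14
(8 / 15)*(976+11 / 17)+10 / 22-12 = 1428679 / 2805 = 509.33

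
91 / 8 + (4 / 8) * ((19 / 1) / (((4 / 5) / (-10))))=-859 / 8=-107.38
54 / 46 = 27 / 23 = 1.17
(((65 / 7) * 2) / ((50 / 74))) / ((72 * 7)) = 481 / 8820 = 0.05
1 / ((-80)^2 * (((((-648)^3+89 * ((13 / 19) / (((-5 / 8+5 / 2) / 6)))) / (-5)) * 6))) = 19 / 39704481374208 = 0.00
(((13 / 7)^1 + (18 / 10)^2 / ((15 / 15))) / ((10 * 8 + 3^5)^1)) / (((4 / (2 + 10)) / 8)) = 0.38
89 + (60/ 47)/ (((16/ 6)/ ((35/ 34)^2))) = 89.51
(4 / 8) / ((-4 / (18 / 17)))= -9 / 68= -0.13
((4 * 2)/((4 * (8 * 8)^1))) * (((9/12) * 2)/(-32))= -3/2048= -0.00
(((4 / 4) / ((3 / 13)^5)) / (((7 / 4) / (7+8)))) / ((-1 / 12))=-29703440 / 189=-157161.06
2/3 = 0.67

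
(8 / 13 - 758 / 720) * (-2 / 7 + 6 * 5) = -4094 / 315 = -13.00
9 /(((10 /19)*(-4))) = -171 /40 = -4.28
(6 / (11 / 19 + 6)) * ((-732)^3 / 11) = -44713441152 / 1375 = -32518866.29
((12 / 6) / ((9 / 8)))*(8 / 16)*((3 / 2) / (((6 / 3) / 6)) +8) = 100 / 9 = 11.11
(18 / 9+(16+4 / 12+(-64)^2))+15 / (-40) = 98735 / 24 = 4113.96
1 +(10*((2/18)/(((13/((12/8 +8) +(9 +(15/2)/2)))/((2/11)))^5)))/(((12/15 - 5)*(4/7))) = 1.00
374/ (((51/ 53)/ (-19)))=-22154/ 3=-7384.67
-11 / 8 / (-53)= 0.03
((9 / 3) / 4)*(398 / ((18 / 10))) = 995 / 6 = 165.83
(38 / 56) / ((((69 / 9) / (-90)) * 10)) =-513 / 644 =-0.80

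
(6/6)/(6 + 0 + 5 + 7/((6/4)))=3/47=0.06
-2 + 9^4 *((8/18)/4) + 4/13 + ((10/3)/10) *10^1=28495/39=730.64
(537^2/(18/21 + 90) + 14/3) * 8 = 4043102/159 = 25428.31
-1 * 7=-7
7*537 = 3759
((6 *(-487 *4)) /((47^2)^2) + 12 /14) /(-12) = -4866045 /68315534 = -0.07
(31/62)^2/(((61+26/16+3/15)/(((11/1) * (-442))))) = -48620/2513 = -19.35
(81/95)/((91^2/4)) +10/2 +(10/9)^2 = 397307219/63722295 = 6.23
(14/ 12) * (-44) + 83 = 95/ 3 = 31.67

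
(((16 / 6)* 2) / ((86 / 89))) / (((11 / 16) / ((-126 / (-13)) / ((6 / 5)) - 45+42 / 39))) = -5308672 / 18447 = -287.78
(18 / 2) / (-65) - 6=-399 / 65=-6.14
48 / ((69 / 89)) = 1424 / 23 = 61.91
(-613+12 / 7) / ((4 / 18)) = -38511 / 14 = -2750.79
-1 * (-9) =9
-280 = -280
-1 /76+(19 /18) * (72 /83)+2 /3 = 29695 /18924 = 1.57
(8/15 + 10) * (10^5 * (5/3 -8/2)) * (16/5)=-70784000/9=-7864888.89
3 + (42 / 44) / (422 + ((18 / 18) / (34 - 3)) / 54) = 23329734 / 7770719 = 3.00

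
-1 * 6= -6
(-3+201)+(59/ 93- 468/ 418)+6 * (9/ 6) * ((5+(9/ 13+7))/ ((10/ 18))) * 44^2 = 398268.90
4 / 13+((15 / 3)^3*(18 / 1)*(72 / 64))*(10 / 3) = 219383 / 26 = 8437.81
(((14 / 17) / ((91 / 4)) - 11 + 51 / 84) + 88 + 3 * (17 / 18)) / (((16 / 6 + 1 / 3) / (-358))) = -267420451 / 27846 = -9603.55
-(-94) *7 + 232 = 890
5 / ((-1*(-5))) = 1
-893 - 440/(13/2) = -12489/13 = -960.69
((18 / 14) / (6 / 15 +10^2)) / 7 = 45 / 24598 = 0.00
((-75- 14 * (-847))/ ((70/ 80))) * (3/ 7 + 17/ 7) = 1885280/ 49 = 38475.10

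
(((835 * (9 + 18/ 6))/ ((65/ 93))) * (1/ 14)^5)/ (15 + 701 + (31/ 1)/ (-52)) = 46593/ 1250474414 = 0.00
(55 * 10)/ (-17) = -550/ 17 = -32.35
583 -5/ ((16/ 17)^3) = 2363403/ 4096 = 577.00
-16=-16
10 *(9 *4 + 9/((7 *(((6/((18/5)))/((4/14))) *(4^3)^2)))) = 18063387/50176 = 360.00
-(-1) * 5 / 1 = 5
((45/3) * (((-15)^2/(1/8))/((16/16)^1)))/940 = 1350/47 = 28.72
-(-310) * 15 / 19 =4650 / 19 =244.74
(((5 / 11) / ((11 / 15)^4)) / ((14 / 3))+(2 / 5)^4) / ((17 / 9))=4596163191 / 23956336250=0.19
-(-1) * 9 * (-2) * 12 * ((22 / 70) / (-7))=2376 / 245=9.70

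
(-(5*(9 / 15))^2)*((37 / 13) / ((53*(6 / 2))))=-111 / 689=-0.16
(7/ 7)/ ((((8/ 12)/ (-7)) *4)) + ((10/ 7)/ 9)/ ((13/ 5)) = -16799/ 6552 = -2.56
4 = 4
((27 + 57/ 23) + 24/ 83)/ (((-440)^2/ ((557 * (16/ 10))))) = 1438731/ 10499500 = 0.14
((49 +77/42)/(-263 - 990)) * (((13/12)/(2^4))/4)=-3965/5773824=-0.00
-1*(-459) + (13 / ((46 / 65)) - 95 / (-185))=813357 / 1702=477.88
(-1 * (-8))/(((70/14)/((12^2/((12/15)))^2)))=51840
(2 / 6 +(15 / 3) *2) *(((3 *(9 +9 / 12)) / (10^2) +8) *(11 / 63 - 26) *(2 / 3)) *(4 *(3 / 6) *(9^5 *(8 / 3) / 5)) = -81307571094 / 875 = -92922938.39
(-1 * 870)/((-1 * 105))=58/7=8.29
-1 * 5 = -5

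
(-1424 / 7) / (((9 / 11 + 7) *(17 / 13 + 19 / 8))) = -814528 / 115283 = -7.07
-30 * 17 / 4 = -255 / 2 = -127.50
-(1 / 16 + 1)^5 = -1419857 / 1048576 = -1.35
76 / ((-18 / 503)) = -19114 / 9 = -2123.78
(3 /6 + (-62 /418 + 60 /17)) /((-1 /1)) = -27579 /7106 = -3.88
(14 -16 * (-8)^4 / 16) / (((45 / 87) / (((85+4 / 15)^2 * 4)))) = -774590343592 / 3375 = -229508249.95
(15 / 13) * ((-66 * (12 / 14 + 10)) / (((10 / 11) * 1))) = -82764 / 91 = -909.49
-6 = -6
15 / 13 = 1.15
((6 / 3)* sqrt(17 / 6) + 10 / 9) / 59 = 10 / 531 + sqrt(102) / 177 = 0.08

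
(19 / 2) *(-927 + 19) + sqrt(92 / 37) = -8626 + 2 *sqrt(851) / 37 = -8624.42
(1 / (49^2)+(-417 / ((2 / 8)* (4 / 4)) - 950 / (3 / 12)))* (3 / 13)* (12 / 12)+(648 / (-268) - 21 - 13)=-2715021787 / 2091271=-1298.26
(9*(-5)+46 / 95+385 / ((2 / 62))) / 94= 564798 / 4465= 126.49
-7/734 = -0.01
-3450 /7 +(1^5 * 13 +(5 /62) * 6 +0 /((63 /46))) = -104024 /217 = -479.37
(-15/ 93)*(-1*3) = 15/ 31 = 0.48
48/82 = 24/41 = 0.59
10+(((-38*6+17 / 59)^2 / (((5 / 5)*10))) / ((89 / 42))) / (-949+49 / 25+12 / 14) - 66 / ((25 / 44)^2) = -2105684683813721 / 10687248716250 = -197.03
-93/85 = -1.09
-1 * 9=-9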